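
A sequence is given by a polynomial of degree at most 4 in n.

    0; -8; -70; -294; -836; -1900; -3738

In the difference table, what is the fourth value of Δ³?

First differences: -8, -62, -224, -542, -1064, -1838
Second differences: -54, -162, -318, -522, -774
Third differences: -108, -156, -204, -252
Fourth differences: -48, -48, -48

-252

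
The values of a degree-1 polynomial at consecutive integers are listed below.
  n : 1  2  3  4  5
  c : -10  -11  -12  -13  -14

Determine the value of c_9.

-18

-1, -1, -1, -1
The first differences are constant (-1).
-14 − 1 = -15
-15 − 1 = -16
-16 − 1 = -17
-17 − 1 = -18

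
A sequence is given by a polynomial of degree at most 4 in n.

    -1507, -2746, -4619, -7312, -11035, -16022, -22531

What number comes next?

-30844

-1239, -1873, -2693, -3723, -4987, -6509
-634, -820, -1030, -1264, -1522
-186, -210, -234, -258
-24, -24, -24
Fourth differences constant at -24.
-258 − 24 = -282;  -1522 − 282 = -1804;  -6509 − 1804 = -8313;  -22531 − 8313 = -30844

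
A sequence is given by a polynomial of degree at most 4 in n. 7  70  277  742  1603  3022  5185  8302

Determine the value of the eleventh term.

25837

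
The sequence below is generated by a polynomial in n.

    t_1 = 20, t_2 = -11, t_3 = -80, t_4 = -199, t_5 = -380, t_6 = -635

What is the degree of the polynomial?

Δ: -31, -69, -119, -181, -255
Δ²: -38, -50, -62, -74
Δ³: -12, -12, -12
The third differences are constant, so the polynomial has degree 3.

3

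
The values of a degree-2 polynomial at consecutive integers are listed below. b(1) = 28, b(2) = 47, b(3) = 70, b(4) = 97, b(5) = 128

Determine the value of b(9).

292

D1: 19, 23, 27, 31
D2: 4, 4, 4
The second differences are constant (4).
31 + 4 = 35;  128 + 35 = 163
35 + 4 = 39;  163 + 39 = 202
39 + 4 = 43;  202 + 43 = 245
43 + 4 = 47;  245 + 47 = 292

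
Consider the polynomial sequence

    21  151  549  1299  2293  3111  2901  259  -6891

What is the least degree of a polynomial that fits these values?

Δ: 130, 398, 750, 994, 818, -210, -2642, -7150
Δ²: 268, 352, 244, -176, -1028, -2432, -4508
Δ³: 84, -108, -420, -852, -1404, -2076
Δ⁴: -192, -312, -432, -552, -672
Δ⁵: -120, -120, -120, -120
The fifth differences are constant, so the polynomial has degree 5.

5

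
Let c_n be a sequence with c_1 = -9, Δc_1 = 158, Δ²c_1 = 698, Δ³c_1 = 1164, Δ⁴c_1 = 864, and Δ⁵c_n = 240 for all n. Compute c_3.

Build the table forward from the leading diagonal:
D5: 240  240  240
D4: 864  1104  1344
D3: 1164  2028  3132
D2: 698  1862  3890
D1: 158  856  2718
c: -9  149  1005

1005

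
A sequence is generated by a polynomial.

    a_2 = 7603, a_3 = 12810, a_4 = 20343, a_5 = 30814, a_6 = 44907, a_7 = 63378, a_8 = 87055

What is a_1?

4182

First differences: 5207, 7533, 10471, 14093, 18471, 23677
Second differences: 2326, 2938, 3622, 4378, 5206
Third differences: 612, 684, 756, 828
Fourth differences: 72, 72, 72
The fourth differences are constant at 72.
Work back: 612 − 72 = 540;  2326 − 540 = 1786;  5207 − 1786 = 3421;  7603 − 3421 = 4182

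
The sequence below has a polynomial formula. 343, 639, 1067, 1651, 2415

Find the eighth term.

Δ: 296, 428, 584, 764
Δ²: 132, 156, 180
Δ³: 24, 24
The third differences are constant (24).
180 + 24 = 204;  764 + 204 = 968;  2415 + 968 = 3383
204 + 24 = 228;  968 + 228 = 1196;  3383 + 1196 = 4579
228 + 24 = 252;  1196 + 252 = 1448;  4579 + 1448 = 6027

6027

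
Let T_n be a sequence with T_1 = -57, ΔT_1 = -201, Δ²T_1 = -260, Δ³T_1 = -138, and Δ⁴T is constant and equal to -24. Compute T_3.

Build the table forward from the leading diagonal:
Fourth differences: -24  -24  -24
Third differences: -138  -162  -186
Second differences: -260  -398  -560
First differences: -201  -461  -859
T: -57  -258  -719

-719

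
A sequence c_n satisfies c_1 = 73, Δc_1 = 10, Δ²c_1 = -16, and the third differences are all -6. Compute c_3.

77

Build the table forward from the leading diagonal:
Δ³: -6, -6, -6
Δ²: -16, -22, -28
Δ: 10, -6, -28
c: 73, 83, 77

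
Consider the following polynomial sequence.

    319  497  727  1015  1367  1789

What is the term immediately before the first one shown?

First differences: 178, 230, 288, 352, 422
Second differences: 52, 58, 64, 70
Third differences: 6, 6, 6
The third differences are constant at 6.
Work back: 52 − 6 = 46;  178 − 46 = 132;  319 − 132 = 187

187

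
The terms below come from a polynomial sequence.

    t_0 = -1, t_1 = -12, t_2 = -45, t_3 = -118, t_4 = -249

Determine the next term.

-456

First differences: -11, -33, -73, -131
Second differences: -22, -40, -58
Third differences: -18, -18
The third differences are constant (-18).
-58 − 18 = -76;  -131 − 76 = -207;  -249 − 207 = -456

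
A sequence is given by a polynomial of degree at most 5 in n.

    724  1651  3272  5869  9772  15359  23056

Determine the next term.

33337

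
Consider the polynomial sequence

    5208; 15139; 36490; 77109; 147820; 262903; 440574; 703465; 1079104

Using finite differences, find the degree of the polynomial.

9931, 21351, 40619, 70711, 115083, 177671, 262891, 375639
11420, 19268, 30092, 44372, 62588, 85220, 112748
7848, 10824, 14280, 18216, 22632, 27528
2976, 3456, 3936, 4416, 4896
480, 480, 480, 480
The fifth differences are constant, so the polynomial has degree 5.

5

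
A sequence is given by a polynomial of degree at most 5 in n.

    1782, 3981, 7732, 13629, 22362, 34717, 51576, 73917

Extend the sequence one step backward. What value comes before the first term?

637

First differences: 2199  3751  5897  8733  12355  16859  22341
Second differences: 1552  2146  2836  3622  4504  5482
Third differences: 594  690  786  882  978
Fourth differences: 96  96  96  96
The fourth differences are constant at 96.
Work back: 594 − 96 = 498;  1552 − 498 = 1054;  2199 − 1054 = 1145;  1782 − 1145 = 637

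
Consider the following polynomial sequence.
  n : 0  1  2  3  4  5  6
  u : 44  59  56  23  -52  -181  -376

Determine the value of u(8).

-1012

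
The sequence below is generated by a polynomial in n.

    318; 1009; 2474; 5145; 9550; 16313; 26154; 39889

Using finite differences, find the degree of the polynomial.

D1: 691, 1465, 2671, 4405, 6763, 9841, 13735
D2: 774, 1206, 1734, 2358, 3078, 3894
D3: 432, 528, 624, 720, 816
D4: 96, 96, 96, 96
The fourth differences are constant, so the polynomial has degree 4.

4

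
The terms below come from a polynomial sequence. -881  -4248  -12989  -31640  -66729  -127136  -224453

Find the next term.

-373344

First differences: -3367 , -8741 , -18651 , -35089 , -60407 , -97317
Second differences: -5374 , -9910 , -16438 , -25318 , -36910
Third differences: -4536 , -6528 , -8880 , -11592
Fourth differences: -1992 , -2352 , -2712
Fifth differences: -360 , -360
Constant fifth difference = -360, so extend:
-2712 − 360 = -3072;  -11592 − 3072 = -14664;  -36910 − 14664 = -51574;  -97317 − 51574 = -148891;  -224453 − 148891 = -373344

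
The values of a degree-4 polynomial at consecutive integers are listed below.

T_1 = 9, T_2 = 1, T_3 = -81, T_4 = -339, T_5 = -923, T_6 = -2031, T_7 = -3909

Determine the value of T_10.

-17343

Δ: -8  -82  -258  -584  -1108  -1878
Δ²: -74  -176  -326  -524  -770
Δ³: -102  -150  -198  -246
Δ⁴: -48  -48  -48
Fourth differences constant at -48.
-246 − 48 = -294;  -770 − 294 = -1064;  -1878 − 1064 = -2942;  -3909 − 2942 = -6851
-294 − 48 = -342;  -1064 − 342 = -1406;  -2942 − 1406 = -4348;  -6851 − 4348 = -11199
-342 − 48 = -390;  -1406 − 390 = -1796;  -4348 − 1796 = -6144;  -11199 − 6144 = -17343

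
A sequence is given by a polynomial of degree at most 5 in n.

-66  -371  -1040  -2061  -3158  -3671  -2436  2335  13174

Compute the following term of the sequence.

-305  -669  -1021  -1097  -513  1235  4771  10839
-364  -352  -76  584  1748  3536  6068
12  276  660  1164  1788  2532
264  384  504  624  744
120  120  120  120
Constant fifth difference = 120, so extend:
744 + 120 = 864;  2532 + 864 = 3396;  6068 + 3396 = 9464;  10839 + 9464 = 20303;  13174 + 20303 = 33477

33477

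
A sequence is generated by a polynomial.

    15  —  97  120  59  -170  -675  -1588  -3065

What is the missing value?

Using the last 7 terms:
23  -61  -229  -505  -913  -1477
-84  -168  -276  -408  -564
-84  -108  -132  -156
-24  -24  -24
Constant fourth difference = -24.
Extend backward: -84 + 24 = -60;  -84 + 60 = -24;  23 + 24 = 47;  97 − 47 = 50

50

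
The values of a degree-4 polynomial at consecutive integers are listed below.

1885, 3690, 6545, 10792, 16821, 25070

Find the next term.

36025

D1: 1805 , 2855 , 4247 , 6029 , 8249
D2: 1050 , 1392 , 1782 , 2220
D3: 342 , 390 , 438
D4: 48 , 48
Fourth differences constant at 48.
438 + 48 = 486;  2220 + 486 = 2706;  8249 + 2706 = 10955;  25070 + 10955 = 36025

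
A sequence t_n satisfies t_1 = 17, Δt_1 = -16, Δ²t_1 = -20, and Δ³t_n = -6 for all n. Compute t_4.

-97

Build the table forward from the leading diagonal:
Δ³: -6  -6  -6  -6
Δ²: -20  -26  -32  -38
Δ: -16  -36  -62  -94
t: 17  1  -35  -97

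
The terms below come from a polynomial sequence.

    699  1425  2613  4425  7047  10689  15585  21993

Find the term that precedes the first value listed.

297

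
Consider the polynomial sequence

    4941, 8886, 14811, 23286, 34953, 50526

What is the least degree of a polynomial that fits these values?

4

Δ: 3945, 5925, 8475, 11667, 15573
Δ²: 1980, 2550, 3192, 3906
Δ³: 570, 642, 714
Δ⁴: 72, 72
The fourth differences are constant, so the polynomial has degree 4.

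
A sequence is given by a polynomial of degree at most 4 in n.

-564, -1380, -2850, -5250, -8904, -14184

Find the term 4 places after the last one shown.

-60684

-816 , -1470 , -2400 , -3654 , -5280
-654 , -930 , -1254 , -1626
-276 , -324 , -372
-48 , -48
Fourth differences constant at -48.
-372 − 48 = -420;  -1626 − 420 = -2046;  -5280 − 2046 = -7326;  -14184 − 7326 = -21510
-420 − 48 = -468;  -2046 − 468 = -2514;  -7326 − 2514 = -9840;  -21510 − 9840 = -31350
-468 − 48 = -516;  -2514 − 516 = -3030;  -9840 − 3030 = -12870;  -31350 − 12870 = -44220
-516 − 48 = -564;  -3030 − 564 = -3594;  -12870 − 3594 = -16464;  -44220 − 16464 = -60684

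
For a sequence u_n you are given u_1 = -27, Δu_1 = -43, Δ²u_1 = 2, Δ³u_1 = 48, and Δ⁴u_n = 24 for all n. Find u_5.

Build the table forward from the leading diagonal:
D4: 24  24  24  24  24
D3: 48  72  96  120  144
D2: 2  50  122  218  338
D1: -43  -41  9  131  349
u: -27  -70  -111  -102  29

29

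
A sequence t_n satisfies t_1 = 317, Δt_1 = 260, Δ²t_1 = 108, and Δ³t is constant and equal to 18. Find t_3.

945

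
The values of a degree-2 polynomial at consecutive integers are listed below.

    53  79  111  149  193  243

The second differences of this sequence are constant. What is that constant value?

6

D1: 26, 32, 38, 44, 50
D2: 6, 6, 6, 6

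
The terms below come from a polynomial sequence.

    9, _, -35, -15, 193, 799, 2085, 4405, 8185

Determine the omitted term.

-5

Using the last 7 terms:
20, 208, 606, 1286, 2320, 3780
188, 398, 680, 1034, 1460
210, 282, 354, 426
72, 72, 72
Constant fourth difference = 72.
Extend backward: 210 − 72 = 138;  188 − 138 = 50;  20 − 50 = -30;  -35 + 30 = -5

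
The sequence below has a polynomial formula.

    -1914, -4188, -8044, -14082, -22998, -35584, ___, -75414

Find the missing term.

-52728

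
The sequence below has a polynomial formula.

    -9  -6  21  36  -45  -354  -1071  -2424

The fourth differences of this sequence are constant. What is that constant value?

First differences: 3, 27, 15, -81, -309, -717, -1353
Second differences: 24, -12, -96, -228, -408, -636
Third differences: -36, -84, -132, -180, -228
Fourth differences: -48, -48, -48, -48

-48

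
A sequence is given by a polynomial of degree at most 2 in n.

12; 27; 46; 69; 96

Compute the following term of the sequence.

127

First differences: 15 , 19 , 23 , 27
Second differences: 4 , 4 , 4
Second differences constant at 4.
27 + 4 = 31;  96 + 31 = 127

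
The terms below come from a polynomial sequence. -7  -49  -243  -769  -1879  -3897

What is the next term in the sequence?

Δ: -42, -194, -526, -1110, -2018
Δ²: -152, -332, -584, -908
Δ³: -180, -252, -324
Δ⁴: -72, -72
Fourth differences constant at -72.
-324 − 72 = -396;  -908 − 396 = -1304;  -2018 − 1304 = -3322;  -3897 − 3322 = -7219

-7219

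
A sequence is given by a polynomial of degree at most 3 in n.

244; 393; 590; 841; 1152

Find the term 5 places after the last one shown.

3817

Δ: 149  197  251  311
Δ²: 48  54  60
Δ³: 6  6
Third differences constant at 6.
60 + 6 = 66;  311 + 66 = 377;  1152 + 377 = 1529
66 + 6 = 72;  377 + 72 = 449;  1529 + 449 = 1978
72 + 6 = 78;  449 + 78 = 527;  1978 + 527 = 2505
78 + 6 = 84;  527 + 84 = 611;  2505 + 611 = 3116
84 + 6 = 90;  611 + 90 = 701;  3116 + 701 = 3817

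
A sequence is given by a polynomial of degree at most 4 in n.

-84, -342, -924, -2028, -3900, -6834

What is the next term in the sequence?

Δ: -258 , -582 , -1104 , -1872 , -2934
Δ²: -324 , -522 , -768 , -1062
Δ³: -198 , -246 , -294
Δ⁴: -48 , -48
Constant fourth difference = -48, so extend:
-294 − 48 = -342;  -1062 − 342 = -1404;  -2934 − 1404 = -4338;  -6834 − 4338 = -11172

-11172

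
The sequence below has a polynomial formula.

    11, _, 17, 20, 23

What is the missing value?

14

Using the last 3 terms:
D1: 3, 3
Constant first difference = 3.
Extend backward: 17 − 3 = 14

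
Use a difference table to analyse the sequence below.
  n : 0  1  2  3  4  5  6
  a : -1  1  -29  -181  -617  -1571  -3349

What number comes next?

-6329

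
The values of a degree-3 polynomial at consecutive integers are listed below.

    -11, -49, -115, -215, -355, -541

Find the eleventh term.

-38 , -66 , -100 , -140 , -186
-28 , -34 , -40 , -46
-6 , -6 , -6
Constant third difference = -6, so extend:
-46 − 6 = -52;  -186 − 52 = -238;  -541 − 238 = -779
-52 − 6 = -58;  -238 − 58 = -296;  -779 − 296 = -1075
-58 − 6 = -64;  -296 − 64 = -360;  -1075 − 360 = -1435
-64 − 6 = -70;  -360 − 70 = -430;  -1435 − 430 = -1865
-70 − 6 = -76;  -430 − 76 = -506;  -1865 − 506 = -2371

-2371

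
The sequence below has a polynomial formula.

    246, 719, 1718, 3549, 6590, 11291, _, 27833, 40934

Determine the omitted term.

Using the first 6 terms:
473  999  1831  3041  4701
526  832  1210  1660
306  378  450
72  72
Constant fourth difference = 72.
Extend forward: 450 + 72 = 522;  1660 + 522 = 2182;  4701 + 2182 = 6883;  11291 + 6883 = 18174

18174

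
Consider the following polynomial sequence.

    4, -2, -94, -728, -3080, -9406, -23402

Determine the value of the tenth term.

-177530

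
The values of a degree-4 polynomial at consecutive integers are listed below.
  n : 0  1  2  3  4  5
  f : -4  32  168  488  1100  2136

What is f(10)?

19976

Δ: 36 , 136 , 320 , 612 , 1036
Δ²: 100 , 184 , 292 , 424
Δ³: 84 , 108 , 132
Δ⁴: 24 , 24
The fourth differences are constant (24).
132 + 24 = 156;  424 + 156 = 580;  1036 + 580 = 1616;  2136 + 1616 = 3752
156 + 24 = 180;  580 + 180 = 760;  1616 + 760 = 2376;  3752 + 2376 = 6128
180 + 24 = 204;  760 + 204 = 964;  2376 + 964 = 3340;  6128 + 3340 = 9468
204 + 24 = 228;  964 + 228 = 1192;  3340 + 1192 = 4532;  9468 + 4532 = 14000
228 + 24 = 252;  1192 + 252 = 1444;  4532 + 1444 = 5976;  14000 + 5976 = 19976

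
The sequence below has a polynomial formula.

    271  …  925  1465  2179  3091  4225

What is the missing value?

535

Using the last 5 terms:
First differences: 540  714  912  1134
Second differences: 174  198  222
Third differences: 24  24
Constant third difference = 24.
Extend backward: 174 − 24 = 150;  540 − 150 = 390;  925 − 390 = 535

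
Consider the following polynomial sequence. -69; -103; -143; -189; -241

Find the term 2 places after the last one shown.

-363

First differences: -34  -40  -46  -52
Second differences: -6  -6  -6
The second differences are constant (-6).
-52 − 6 = -58;  -241 − 58 = -299
-58 − 6 = -64;  -299 − 64 = -363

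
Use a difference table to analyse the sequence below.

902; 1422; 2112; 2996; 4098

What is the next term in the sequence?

First differences: 520  690  884  1102
Second differences: 170  194  218
Third differences: 24  24
Third differences constant at 24.
218 + 24 = 242;  1102 + 242 = 1344;  4098 + 1344 = 5442

5442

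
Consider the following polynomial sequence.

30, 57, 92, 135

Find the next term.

186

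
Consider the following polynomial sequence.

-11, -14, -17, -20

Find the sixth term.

-26

First differences: -3, -3, -3
Constant first difference = -3, so extend:
-20 − 3 = -23
-23 − 3 = -26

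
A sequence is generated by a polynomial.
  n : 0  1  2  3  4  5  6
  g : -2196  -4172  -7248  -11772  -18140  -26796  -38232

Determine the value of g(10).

-1976, -3076, -4524, -6368, -8656, -11436
-1100, -1448, -1844, -2288, -2780
-348, -396, -444, -492
-48, -48, -48
The fourth differences are constant (-48).
-492 − 48 = -540;  -2780 − 540 = -3320;  -11436 − 3320 = -14756;  -38232 − 14756 = -52988
-540 − 48 = -588;  -3320 − 588 = -3908;  -14756 − 3908 = -18664;  -52988 − 18664 = -71652
-588 − 48 = -636;  -3908 − 636 = -4544;  -18664 − 4544 = -23208;  -71652 − 23208 = -94860
-636 − 48 = -684;  -4544 − 684 = -5228;  -23208 − 5228 = -28436;  -94860 − 28436 = -123296

-123296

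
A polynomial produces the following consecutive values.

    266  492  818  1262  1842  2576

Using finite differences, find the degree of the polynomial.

D1: 226, 326, 444, 580, 734
D2: 100, 118, 136, 154
D3: 18, 18, 18
The third differences are constant, so the polynomial has degree 3.

3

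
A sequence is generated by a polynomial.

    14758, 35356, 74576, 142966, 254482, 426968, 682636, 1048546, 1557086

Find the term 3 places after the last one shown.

D1: 20598 , 39220 , 68390 , 111516 , 172486 , 255668 , 365910 , 508540
D2: 18622 , 29170 , 43126 , 60970 , 83182 , 110242 , 142630
D3: 10548 , 13956 , 17844 , 22212 , 27060 , 32388
D4: 3408 , 3888 , 4368 , 4848 , 5328
D5: 480 , 480 , 480 , 480
Fifth differences constant at 480.
5328 + 480 = 5808;  32388 + 5808 = 38196;  142630 + 38196 = 180826;  508540 + 180826 = 689366;  1557086 + 689366 = 2246452
5808 + 480 = 6288;  38196 + 6288 = 44484;  180826 + 44484 = 225310;  689366 + 225310 = 914676;  2246452 + 914676 = 3161128
6288 + 480 = 6768;  44484 + 6768 = 51252;  225310 + 51252 = 276562;  914676 + 276562 = 1191238;  3161128 + 1191238 = 4352366

4352366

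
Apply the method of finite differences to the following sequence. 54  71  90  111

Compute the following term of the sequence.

134

17, 19, 21
2, 2
Constant second difference = 2, so extend:
21 + 2 = 23;  111 + 23 = 134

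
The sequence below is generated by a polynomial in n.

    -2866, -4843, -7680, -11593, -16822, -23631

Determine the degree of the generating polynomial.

4

First differences: -1977, -2837, -3913, -5229, -6809
Second differences: -860, -1076, -1316, -1580
Third differences: -216, -240, -264
Fourth differences: -24, -24
The fourth differences are constant, so the polynomial has degree 4.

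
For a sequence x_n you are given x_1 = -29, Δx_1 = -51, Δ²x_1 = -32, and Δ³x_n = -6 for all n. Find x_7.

-935

Build the table forward from the leading diagonal:
Δ³: -6  -6  -6  -6  -6  -6  -6
Δ²: -32  -38  -44  -50  -56  -62  -68
Δ: -51  -83  -121  -165  -215  -271  -333
x: -29  -80  -163  -284  -449  -664  -935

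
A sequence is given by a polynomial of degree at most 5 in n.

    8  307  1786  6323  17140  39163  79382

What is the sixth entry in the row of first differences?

40219

D1: 299, 1479, 4537, 10817, 22023, 40219
D2: 1180, 3058, 6280, 11206, 18196
D3: 1878, 3222, 4926, 6990
D4: 1344, 1704, 2064
D5: 360, 360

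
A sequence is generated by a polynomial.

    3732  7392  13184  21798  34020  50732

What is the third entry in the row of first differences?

D1: 3660, 5792, 8614, 12222, 16712
D2: 2132, 2822, 3608, 4490
D3: 690, 786, 882
D4: 96, 96

8614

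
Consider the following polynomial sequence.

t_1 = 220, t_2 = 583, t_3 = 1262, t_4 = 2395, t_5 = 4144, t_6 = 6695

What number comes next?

10258

D1: 363 , 679 , 1133 , 1749 , 2551
D2: 316 , 454 , 616 , 802
D3: 138 , 162 , 186
D4: 24 , 24
Fourth differences constant at 24.
186 + 24 = 210;  802 + 210 = 1012;  2551 + 1012 = 3563;  6695 + 3563 = 10258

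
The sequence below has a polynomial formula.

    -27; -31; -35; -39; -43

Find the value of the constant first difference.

-4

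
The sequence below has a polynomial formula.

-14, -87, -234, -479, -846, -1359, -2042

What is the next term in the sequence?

-2919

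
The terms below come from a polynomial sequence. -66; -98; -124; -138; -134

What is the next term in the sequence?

-106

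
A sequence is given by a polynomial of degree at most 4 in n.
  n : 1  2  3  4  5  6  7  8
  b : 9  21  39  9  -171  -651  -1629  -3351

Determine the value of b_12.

First differences: 12, 18, -30, -180, -480, -978, -1722
Second differences: 6, -48, -150, -300, -498, -744
Third differences: -54, -102, -150, -198, -246
Fourth differences: -48, -48, -48, -48
Constant fourth difference = -48, so extend:
-246 − 48 = -294;  -744 − 294 = -1038;  -1722 − 1038 = -2760;  -3351 − 2760 = -6111
-294 − 48 = -342;  -1038 − 342 = -1380;  -2760 − 1380 = -4140;  -6111 − 4140 = -10251
-342 − 48 = -390;  -1380 − 390 = -1770;  -4140 − 1770 = -5910;  -10251 − 5910 = -16161
-390 − 48 = -438;  -1770 − 438 = -2208;  -5910 − 2208 = -8118;  -16161 − 8118 = -24279

-24279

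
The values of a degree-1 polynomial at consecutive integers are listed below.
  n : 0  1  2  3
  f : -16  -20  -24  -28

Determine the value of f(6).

-40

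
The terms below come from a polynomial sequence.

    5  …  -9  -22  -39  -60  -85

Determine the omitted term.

0

Using the last 5 terms:
-13, -17, -21, -25
-4, -4, -4
Constant second difference = -4.
Extend backward: -13 + 4 = -9;  -9 + 9 = 0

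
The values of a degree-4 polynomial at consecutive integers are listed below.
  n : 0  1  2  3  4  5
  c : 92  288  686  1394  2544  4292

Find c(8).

196  398  708  1150  1748
202  310  442  598
108  132  156
24  24
The fourth differences are constant (24).
156 + 24 = 180;  598 + 180 = 778;  1748 + 778 = 2526;  4292 + 2526 = 6818
180 + 24 = 204;  778 + 204 = 982;  2526 + 982 = 3508;  6818 + 3508 = 10326
204 + 24 = 228;  982 + 228 = 1210;  3508 + 1210 = 4718;  10326 + 4718 = 15044

15044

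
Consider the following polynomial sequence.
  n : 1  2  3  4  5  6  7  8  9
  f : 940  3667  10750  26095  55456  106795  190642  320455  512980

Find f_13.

D1: 2727, 7083, 15345, 29361, 51339, 83847, 129813, 192525
D2: 4356, 8262, 14016, 21978, 32508, 45966, 62712
D3: 3906, 5754, 7962, 10530, 13458, 16746
D4: 1848, 2208, 2568, 2928, 3288
D5: 360, 360, 360, 360
The fifth differences are constant (360).
3288 + 360 = 3648;  16746 + 3648 = 20394;  62712 + 20394 = 83106;  192525 + 83106 = 275631;  512980 + 275631 = 788611
3648 + 360 = 4008;  20394 + 4008 = 24402;  83106 + 24402 = 107508;  275631 + 107508 = 383139;  788611 + 383139 = 1171750
4008 + 360 = 4368;  24402 + 4368 = 28770;  107508 + 28770 = 136278;  383139 + 136278 = 519417;  1171750 + 519417 = 1691167
4368 + 360 = 4728;  28770 + 4728 = 33498;  136278 + 33498 = 169776;  519417 + 169776 = 689193;  1691167 + 689193 = 2380360

2380360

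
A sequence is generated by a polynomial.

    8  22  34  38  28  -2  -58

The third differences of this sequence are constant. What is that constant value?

-6

D1: 14, 12, 4, -10, -30, -56
D2: -2, -8, -14, -20, -26
D3: -6, -6, -6, -6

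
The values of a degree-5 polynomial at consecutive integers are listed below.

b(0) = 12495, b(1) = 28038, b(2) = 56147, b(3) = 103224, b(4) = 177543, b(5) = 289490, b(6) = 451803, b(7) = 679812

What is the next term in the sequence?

991679

Δ: 15543 , 28109 , 47077 , 74319 , 111947 , 162313 , 228009
Δ²: 12566 , 18968 , 27242 , 37628 , 50366 , 65696
Δ³: 6402 , 8274 , 10386 , 12738 , 15330
Δ⁴: 1872 , 2112 , 2352 , 2592
Δ⁵: 240 , 240 , 240
Fifth differences constant at 240.
2592 + 240 = 2832;  15330 + 2832 = 18162;  65696 + 18162 = 83858;  228009 + 83858 = 311867;  679812 + 311867 = 991679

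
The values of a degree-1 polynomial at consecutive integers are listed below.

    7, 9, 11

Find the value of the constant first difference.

2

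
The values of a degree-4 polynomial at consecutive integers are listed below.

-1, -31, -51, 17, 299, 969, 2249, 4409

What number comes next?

D1: -30, -20, 68, 282, 670, 1280, 2160
D2: 10, 88, 214, 388, 610, 880
D3: 78, 126, 174, 222, 270
D4: 48, 48, 48, 48
Constant fourth difference = 48, so extend:
270 + 48 = 318;  880 + 318 = 1198;  2160 + 1198 = 3358;  4409 + 3358 = 7767

7767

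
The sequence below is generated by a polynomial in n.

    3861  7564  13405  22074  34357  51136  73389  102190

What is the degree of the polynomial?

4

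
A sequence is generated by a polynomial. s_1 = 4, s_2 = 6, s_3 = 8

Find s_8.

Δ: 2, 2
Constant first difference = 2, so extend:
8 + 2 = 10
10 + 2 = 12
12 + 2 = 14
14 + 2 = 16
16 + 2 = 18

18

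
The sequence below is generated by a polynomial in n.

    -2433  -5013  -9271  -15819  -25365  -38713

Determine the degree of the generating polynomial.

4

First differences: -2580, -4258, -6548, -9546, -13348
Second differences: -1678, -2290, -2998, -3802
Third differences: -612, -708, -804
Fourth differences: -96, -96
The fourth differences are constant, so the polynomial has degree 4.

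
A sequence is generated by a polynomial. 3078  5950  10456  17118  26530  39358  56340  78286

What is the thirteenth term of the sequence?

First differences: 2872, 4506, 6662, 9412, 12828, 16982, 21946
Second differences: 1634, 2156, 2750, 3416, 4154, 4964
Third differences: 522, 594, 666, 738, 810
Fourth differences: 72, 72, 72, 72
Constant fourth difference = 72, so extend:
810 + 72 = 882;  4964 + 882 = 5846;  21946 + 5846 = 27792;  78286 + 27792 = 106078
882 + 72 = 954;  5846 + 954 = 6800;  27792 + 6800 = 34592;  106078 + 34592 = 140670
954 + 72 = 1026;  6800 + 1026 = 7826;  34592 + 7826 = 42418;  140670 + 42418 = 183088
1026 + 72 = 1098;  7826 + 1098 = 8924;  42418 + 8924 = 51342;  183088 + 51342 = 234430
1098 + 72 = 1170;  8924 + 1170 = 10094;  51342 + 10094 = 61436;  234430 + 61436 = 295866

295866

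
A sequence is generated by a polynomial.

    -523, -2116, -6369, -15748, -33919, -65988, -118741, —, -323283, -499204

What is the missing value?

Using the first 7 terms:
Δ: -1593  -4253  -9379  -18171  -32069  -52753
Δ²: -2660  -5126  -8792  -13898  -20684
Δ³: -2466  -3666  -5106  -6786
Δ⁴: -1200  -1440  -1680
Δ⁵: -240  -240
Constant fifth difference = -240.
Extend forward: -1680 − 240 = -1920;  -6786 − 1920 = -8706;  -20684 − 8706 = -29390;  -52753 − 29390 = -82143;  -118741 − 82143 = -200884

-200884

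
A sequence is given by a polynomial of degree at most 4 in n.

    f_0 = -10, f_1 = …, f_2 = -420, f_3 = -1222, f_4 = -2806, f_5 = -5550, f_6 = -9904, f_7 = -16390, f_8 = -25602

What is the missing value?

Using the last 7 terms:
Δ: -802  -1584  -2744  -4354  -6486  -9212
Δ²: -782  -1160  -1610  -2132  -2726
Δ³: -378  -450  -522  -594
Δ⁴: -72  -72  -72
Constant fourth difference = -72.
Extend backward: -378 + 72 = -306;  -782 + 306 = -476;  -802 + 476 = -326;  -420 + 326 = -94

-94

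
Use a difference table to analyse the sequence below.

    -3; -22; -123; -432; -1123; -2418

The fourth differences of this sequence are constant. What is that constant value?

-48

Δ: -19, -101, -309, -691, -1295
Δ²: -82, -208, -382, -604
Δ³: -126, -174, -222
Δ⁴: -48, -48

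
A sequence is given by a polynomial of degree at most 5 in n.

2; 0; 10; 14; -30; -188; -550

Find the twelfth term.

-10250

-2 , 10 , 4 , -44 , -158 , -362
12 , -6 , -48 , -114 , -204
-18 , -42 , -66 , -90
-24 , -24 , -24
Fourth differences constant at -24.
-90 − 24 = -114;  -204 − 114 = -318;  -362 − 318 = -680;  -550 − 680 = -1230
-114 − 24 = -138;  -318 − 138 = -456;  -680 − 456 = -1136;  -1230 − 1136 = -2366
-138 − 24 = -162;  -456 − 162 = -618;  -1136 − 618 = -1754;  -2366 − 1754 = -4120
-162 − 24 = -186;  -618 − 186 = -804;  -1754 − 804 = -2558;  -4120 − 2558 = -6678
-186 − 24 = -210;  -804 − 210 = -1014;  -2558 − 1014 = -3572;  -6678 − 3572 = -10250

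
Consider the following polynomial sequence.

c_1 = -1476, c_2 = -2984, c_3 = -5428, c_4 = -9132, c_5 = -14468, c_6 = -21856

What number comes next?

-31764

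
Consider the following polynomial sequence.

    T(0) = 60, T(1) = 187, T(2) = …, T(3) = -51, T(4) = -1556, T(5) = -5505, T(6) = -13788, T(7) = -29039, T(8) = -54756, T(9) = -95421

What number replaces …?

Using the last 7 terms:
Δ: -1505, -3949, -8283, -15251, -25717, -40665
Δ²: -2444, -4334, -6968, -10466, -14948
Δ³: -1890, -2634, -3498, -4482
Δ⁴: -744, -864, -984
Δ⁵: -120, -120
Constant fifth difference = -120.
Extend backward: -744 + 120 = -624;  -1890 + 624 = -1266;  -2444 + 1266 = -1178;  -1505 + 1178 = -327;  -51 + 327 = 276

276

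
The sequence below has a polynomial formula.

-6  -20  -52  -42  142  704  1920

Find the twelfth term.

32510

D1: -14, -32, 10, 184, 562, 1216
D2: -18, 42, 174, 378, 654
D3: 60, 132, 204, 276
D4: 72, 72, 72
Fourth differences constant at 72.
276 + 72 = 348;  654 + 348 = 1002;  1216 + 1002 = 2218;  1920 + 2218 = 4138
348 + 72 = 420;  1002 + 420 = 1422;  2218 + 1422 = 3640;  4138 + 3640 = 7778
420 + 72 = 492;  1422 + 492 = 1914;  3640 + 1914 = 5554;  7778 + 5554 = 13332
492 + 72 = 564;  1914 + 564 = 2478;  5554 + 2478 = 8032;  13332 + 8032 = 21364
564 + 72 = 636;  2478 + 636 = 3114;  8032 + 3114 = 11146;  21364 + 11146 = 32510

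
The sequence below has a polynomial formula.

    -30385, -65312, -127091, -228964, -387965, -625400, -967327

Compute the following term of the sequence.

D1: -34927  -61779  -101873  -159001  -237435  -341927
D2: -26852  -40094  -57128  -78434  -104492
D3: -13242  -17034  -21306  -26058
D4: -3792  -4272  -4752
D5: -480  -480
Fifth differences constant at -480.
-4752 − 480 = -5232;  -26058 − 5232 = -31290;  -104492 − 31290 = -135782;  -341927 − 135782 = -477709;  -967327 − 477709 = -1445036

-1445036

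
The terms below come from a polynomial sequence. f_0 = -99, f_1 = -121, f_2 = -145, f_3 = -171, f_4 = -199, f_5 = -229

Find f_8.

-22, -24, -26, -28, -30
-2, -2, -2, -2
Constant second difference = -2, so extend:
-30 − 2 = -32;  -229 − 32 = -261
-32 − 2 = -34;  -261 − 34 = -295
-34 − 2 = -36;  -295 − 36 = -331

-331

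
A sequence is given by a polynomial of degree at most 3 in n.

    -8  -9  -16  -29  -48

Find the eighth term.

Δ: -1  -7  -13  -19
Δ²: -6  -6  -6
Constant second difference = -6, so extend:
-19 − 6 = -25;  -48 − 25 = -73
-25 − 6 = -31;  -73 − 31 = -104
-31 − 6 = -37;  -104 − 37 = -141

-141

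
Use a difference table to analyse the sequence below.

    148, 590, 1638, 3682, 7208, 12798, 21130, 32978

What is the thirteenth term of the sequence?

Δ: 442 , 1048 , 2044 , 3526 , 5590 , 8332 , 11848
Δ²: 606 , 996 , 1482 , 2064 , 2742 , 3516
Δ³: 390 , 486 , 582 , 678 , 774
Δ⁴: 96 , 96 , 96 , 96
Constant fourth difference = 96, so extend:
774 + 96 = 870;  3516 + 870 = 4386;  11848 + 4386 = 16234;  32978 + 16234 = 49212
870 + 96 = 966;  4386 + 966 = 5352;  16234 + 5352 = 21586;  49212 + 21586 = 70798
966 + 96 = 1062;  5352 + 1062 = 6414;  21586 + 6414 = 28000;  70798 + 28000 = 98798
1062 + 96 = 1158;  6414 + 1158 = 7572;  28000 + 7572 = 35572;  98798 + 35572 = 134370
1158 + 96 = 1254;  7572 + 1254 = 8826;  35572 + 8826 = 44398;  134370 + 44398 = 178768

178768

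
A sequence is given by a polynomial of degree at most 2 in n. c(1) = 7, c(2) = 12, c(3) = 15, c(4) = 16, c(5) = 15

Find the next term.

Δ: 5  3  1  -1
Δ²: -2  -2  -2
Constant second difference = -2, so extend:
-1 − 2 = -3;  15 − 3 = 12

12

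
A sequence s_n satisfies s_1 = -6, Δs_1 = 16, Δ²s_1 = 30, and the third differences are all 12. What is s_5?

Build the table forward from the leading diagonal:
Third differences: 12, 12, 12, 12, 12
Second differences: 30, 42, 54, 66, 78
First differences: 16, 46, 88, 142, 208
s: -6, 10, 56, 144, 286

286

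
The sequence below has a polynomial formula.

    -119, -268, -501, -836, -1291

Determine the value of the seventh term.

First differences: -149, -233, -335, -455
Second differences: -84, -102, -120
Third differences: -18, -18
The third differences are constant (-18).
-120 − 18 = -138;  -455 − 138 = -593;  -1291 − 593 = -1884
-138 − 18 = -156;  -593 − 156 = -749;  -1884 − 749 = -2633

-2633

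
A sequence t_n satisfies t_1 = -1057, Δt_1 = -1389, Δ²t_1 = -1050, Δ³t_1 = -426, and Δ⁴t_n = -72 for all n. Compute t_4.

-8800

Build the table forward from the leading diagonal:
D4: -72  -72  -72  -72
D3: -426  -498  -570  -642
D2: -1050  -1476  -1974  -2544
D1: -1389  -2439  -3915  -5889
t: -1057  -2446  -4885  -8800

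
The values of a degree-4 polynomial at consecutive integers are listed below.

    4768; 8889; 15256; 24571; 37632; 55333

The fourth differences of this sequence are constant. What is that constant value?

96

Δ: 4121, 6367, 9315, 13061, 17701
Δ²: 2246, 2948, 3746, 4640
Δ³: 702, 798, 894
Δ⁴: 96, 96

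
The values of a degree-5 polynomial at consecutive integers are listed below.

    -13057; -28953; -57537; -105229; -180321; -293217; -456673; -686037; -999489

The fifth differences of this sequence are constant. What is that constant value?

-240

Δ: -15896, -28584, -47692, -75092, -112896, -163456, -229364, -313452
Δ²: -12688, -19108, -27400, -37804, -50560, -65908, -84088
Δ³: -6420, -8292, -10404, -12756, -15348, -18180
Δ⁴: -1872, -2112, -2352, -2592, -2832
Δ⁵: -240, -240, -240, -240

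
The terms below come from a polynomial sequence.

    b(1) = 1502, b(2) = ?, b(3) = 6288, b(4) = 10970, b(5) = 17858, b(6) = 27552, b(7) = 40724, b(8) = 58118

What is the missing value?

3284

Using the last 6 terms:
Δ: 4682  6888  9694  13172  17394
Δ²: 2206  2806  3478  4222
Δ³: 600  672  744
Δ⁴: 72  72
Constant fourth difference = 72.
Extend backward: 600 − 72 = 528;  2206 − 528 = 1678;  4682 − 1678 = 3004;  6288 − 3004 = 3284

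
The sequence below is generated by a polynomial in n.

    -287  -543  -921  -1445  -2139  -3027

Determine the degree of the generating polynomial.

3

Δ: -256, -378, -524, -694, -888
Δ²: -122, -146, -170, -194
Δ³: -24, -24, -24
The third differences are constant, so the polynomial has degree 3.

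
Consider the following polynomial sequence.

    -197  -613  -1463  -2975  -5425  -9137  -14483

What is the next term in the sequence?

-21883

Δ: -416, -850, -1512, -2450, -3712, -5346
Δ²: -434, -662, -938, -1262, -1634
Δ³: -228, -276, -324, -372
Δ⁴: -48, -48, -48
Fourth differences constant at -48.
-372 − 48 = -420;  -1634 − 420 = -2054;  -5346 − 2054 = -7400;  -14483 − 7400 = -21883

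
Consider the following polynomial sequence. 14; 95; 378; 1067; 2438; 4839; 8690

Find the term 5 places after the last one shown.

D1: 81 , 283 , 689 , 1371 , 2401 , 3851
D2: 202 , 406 , 682 , 1030 , 1450
D3: 204 , 276 , 348 , 420
D4: 72 , 72 , 72
Fourth differences constant at 72.
420 + 72 = 492;  1450 + 492 = 1942;  3851 + 1942 = 5793;  8690 + 5793 = 14483
492 + 72 = 564;  1942 + 564 = 2506;  5793 + 2506 = 8299;  14483 + 8299 = 22782
564 + 72 = 636;  2506 + 636 = 3142;  8299 + 3142 = 11441;  22782 + 11441 = 34223
636 + 72 = 708;  3142 + 708 = 3850;  11441 + 3850 = 15291;  34223 + 15291 = 49514
708 + 72 = 780;  3850 + 780 = 4630;  15291 + 4630 = 19921;  49514 + 19921 = 69435

69435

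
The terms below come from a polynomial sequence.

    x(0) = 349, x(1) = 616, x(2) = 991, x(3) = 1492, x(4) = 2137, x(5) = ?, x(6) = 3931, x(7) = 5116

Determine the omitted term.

2944

Using the first 5 terms:
First differences: 267, 375, 501, 645
Second differences: 108, 126, 144
Third differences: 18, 18
Constant third difference = 18.
Extend forward: 144 + 18 = 162;  645 + 162 = 807;  2137 + 807 = 2944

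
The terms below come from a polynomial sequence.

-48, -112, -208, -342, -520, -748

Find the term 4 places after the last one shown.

-2280

D1: -64, -96, -134, -178, -228
D2: -32, -38, -44, -50
D3: -6, -6, -6
The third differences are constant (-6).
-50 − 6 = -56;  -228 − 56 = -284;  -748 − 284 = -1032
-56 − 6 = -62;  -284 − 62 = -346;  -1032 − 346 = -1378
-62 − 6 = -68;  -346 − 68 = -414;  -1378 − 414 = -1792
-68 − 6 = -74;  -414 − 74 = -488;  -1792 − 488 = -2280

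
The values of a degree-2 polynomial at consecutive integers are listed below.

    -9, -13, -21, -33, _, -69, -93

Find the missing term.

Using the first 4 terms:
D1: -4, -8, -12
D2: -4, -4
Constant second difference = -4.
Extend forward: -12 − 4 = -16;  -33 − 16 = -49

-49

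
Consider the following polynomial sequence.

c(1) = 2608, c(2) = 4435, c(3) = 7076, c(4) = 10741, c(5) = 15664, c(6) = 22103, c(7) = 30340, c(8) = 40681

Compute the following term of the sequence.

D1: 1827  2641  3665  4923  6439  8237  10341
D2: 814  1024  1258  1516  1798  2104
D3: 210  234  258  282  306
D4: 24  24  24  24
The fourth differences are constant (24).
306 + 24 = 330;  2104 + 330 = 2434;  10341 + 2434 = 12775;  40681 + 12775 = 53456

53456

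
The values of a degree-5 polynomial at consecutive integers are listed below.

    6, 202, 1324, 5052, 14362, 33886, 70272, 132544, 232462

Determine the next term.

384882

First differences: 196, 1122, 3728, 9310, 19524, 36386, 62272, 99918
Second differences: 926, 2606, 5582, 10214, 16862, 25886, 37646
Third differences: 1680, 2976, 4632, 6648, 9024, 11760
Fourth differences: 1296, 1656, 2016, 2376, 2736
Fifth differences: 360, 360, 360, 360
The fifth differences are constant (360).
2736 + 360 = 3096;  11760 + 3096 = 14856;  37646 + 14856 = 52502;  99918 + 52502 = 152420;  232462 + 152420 = 384882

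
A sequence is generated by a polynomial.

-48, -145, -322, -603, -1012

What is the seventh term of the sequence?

-2310

Δ: -97, -177, -281, -409
Δ²: -80, -104, -128
Δ³: -24, -24
The third differences are constant (-24).
-128 − 24 = -152;  -409 − 152 = -561;  -1012 − 561 = -1573
-152 − 24 = -176;  -561 − 176 = -737;  -1573 − 737 = -2310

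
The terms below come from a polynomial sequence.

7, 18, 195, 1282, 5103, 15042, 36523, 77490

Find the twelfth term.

710178

D1: 11, 177, 1087, 3821, 9939, 21481, 40967
D2: 166, 910, 2734, 6118, 11542, 19486
D3: 744, 1824, 3384, 5424, 7944
D4: 1080, 1560, 2040, 2520
D5: 480, 480, 480
Constant fifth difference = 480, so extend:
2520 + 480 = 3000;  7944 + 3000 = 10944;  19486 + 10944 = 30430;  40967 + 30430 = 71397;  77490 + 71397 = 148887
3000 + 480 = 3480;  10944 + 3480 = 14424;  30430 + 14424 = 44854;  71397 + 44854 = 116251;  148887 + 116251 = 265138
3480 + 480 = 3960;  14424 + 3960 = 18384;  44854 + 18384 = 63238;  116251 + 63238 = 179489;  265138 + 179489 = 444627
3960 + 480 = 4440;  18384 + 4440 = 22824;  63238 + 22824 = 86062;  179489 + 86062 = 265551;  444627 + 265551 = 710178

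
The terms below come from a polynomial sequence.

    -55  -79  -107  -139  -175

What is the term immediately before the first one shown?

Δ: -24  -28  -32  -36
Δ²: -4  -4  -4
The second differences are constant at -4.
Work back: -24 + 4 = -20;  -55 + 20 = -35

-35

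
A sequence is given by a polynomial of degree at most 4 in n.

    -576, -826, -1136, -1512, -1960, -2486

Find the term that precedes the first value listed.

D1: -250, -310, -376, -448, -526
D2: -60, -66, -72, -78
D3: -6, -6, -6
The third differences are constant at -6.
Work back: -60 + 6 = -54;  -250 + 54 = -196;  -576 + 196 = -380

-380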